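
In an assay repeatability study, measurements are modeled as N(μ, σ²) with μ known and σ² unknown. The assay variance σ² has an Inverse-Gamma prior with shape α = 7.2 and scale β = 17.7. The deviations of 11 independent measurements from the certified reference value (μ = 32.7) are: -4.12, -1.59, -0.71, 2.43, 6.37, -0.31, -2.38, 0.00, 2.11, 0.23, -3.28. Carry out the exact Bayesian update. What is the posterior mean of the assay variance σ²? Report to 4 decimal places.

With known mean μ and an Inverse-Gamma(α, β) prior on σ², the Normal likelihood is conjugate: posterior is Inv-Gamma(α + n/2, β + Σ(xᵢ−μ)²/2).
Σ(xᵢ−μ)² = (-4.12)² + (-1.59)² + (-0.71)² + (2.43)² + (6.37)² + (-0.31)² + (-2.38)² + (0.00)² + (2.11)² + (0.23)² + (-3.28)² = 87.5123.
Posterior: Inv-Gamma(7.2 + 11/2, 17.7 + 87.5123/2) = Inv-Gamma(12.70, 61.45615).
E[σ²|data] = β/(α−1) = 61.45615/11.70 = 5.2527.

5.2527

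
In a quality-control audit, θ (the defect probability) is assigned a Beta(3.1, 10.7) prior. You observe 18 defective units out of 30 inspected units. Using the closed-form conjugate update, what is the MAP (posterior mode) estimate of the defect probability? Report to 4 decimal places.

The Beta prior is conjugate to a Binomial/Bernoulli likelihood; the update adds successes to α and failures to β.
Posterior: Beta(α+k, β+n−k) = Beta(3.1+18, 10.7+12) = Beta(21.1, 22.7).
Mode of Beta(a,b) for a,b>1 is (a−1)/(a+b−2) = 20.1/41.8 = 0.4809.

0.4809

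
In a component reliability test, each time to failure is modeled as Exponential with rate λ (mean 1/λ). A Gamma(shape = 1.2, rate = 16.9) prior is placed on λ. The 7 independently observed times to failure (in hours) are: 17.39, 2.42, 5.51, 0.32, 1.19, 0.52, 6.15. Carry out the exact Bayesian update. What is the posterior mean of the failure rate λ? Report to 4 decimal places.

With a Gamma(shape α, rate β) prior on the exponential rate λ, the posterior after n observations with total T = Σxᵢ is Gamma(α+n, β+T).
Sum of observations T = 33.50 hours; n = 7.
Posterior: Gamma(1.2+7, 16.9+33.50) = Gamma(8.2, 50.40).
Posterior mean of λ = α/β = 8.2/50.40 = 0.1627.

0.1627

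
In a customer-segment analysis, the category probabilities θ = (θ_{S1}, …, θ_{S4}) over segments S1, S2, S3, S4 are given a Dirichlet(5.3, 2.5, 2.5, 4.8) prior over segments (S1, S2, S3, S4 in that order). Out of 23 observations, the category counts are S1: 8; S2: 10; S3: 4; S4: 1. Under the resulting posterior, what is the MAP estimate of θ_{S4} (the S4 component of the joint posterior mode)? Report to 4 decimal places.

The Dirichlet prior is conjugate to the Multinomial likelihood: each posterior αⱼ = prior αⱼ + observed count nⱼ.
Posterior concentration: (13.3, 12.5, 6.5, 5.8), total = 38.1.
Joint mode component: (α_{S4}−1)/(Σα−K) = 4.8/34.1 = 0.1408.

0.1408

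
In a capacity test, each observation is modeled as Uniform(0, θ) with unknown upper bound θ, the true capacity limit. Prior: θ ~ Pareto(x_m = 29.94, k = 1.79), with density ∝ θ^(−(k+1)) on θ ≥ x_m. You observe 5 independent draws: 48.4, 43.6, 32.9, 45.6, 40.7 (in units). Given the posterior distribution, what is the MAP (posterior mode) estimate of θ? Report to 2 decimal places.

A Pareto(scale x_m, shape k) prior on the upper bound θ of Uniform(0, θ) is conjugate: posterior is Pareto(max(x_m, max xᵢ), k + n).
Sample maximum = 48.4; prior scale x_m = 29.94 → posterior scale = max = 48.40.
Posterior shape = 1.79 + 5 = 6.79.
The Pareto density is decreasing on [x_m, ∞), so the mode is x_m = 48.40.

48.40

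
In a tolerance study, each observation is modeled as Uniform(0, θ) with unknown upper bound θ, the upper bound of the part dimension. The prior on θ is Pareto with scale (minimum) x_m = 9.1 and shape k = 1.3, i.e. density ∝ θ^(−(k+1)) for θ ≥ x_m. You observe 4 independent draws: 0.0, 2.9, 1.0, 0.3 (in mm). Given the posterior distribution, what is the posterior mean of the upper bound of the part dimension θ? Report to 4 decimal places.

11.2163

A Pareto(scale x_m, shape k) prior on the upper bound θ of Uniform(0, θ) is conjugate: posterior is Pareto(max(x_m, max xᵢ), k + n).
Sample maximum = 2.9; prior scale x_m = 9.1 → posterior scale = max = 9.1.
Posterior shape = 1.3 + 4 = 5.3.
E[θ|data] = k·x_m/(k−1) = 5.3·9.1/4.3 = 11.2163.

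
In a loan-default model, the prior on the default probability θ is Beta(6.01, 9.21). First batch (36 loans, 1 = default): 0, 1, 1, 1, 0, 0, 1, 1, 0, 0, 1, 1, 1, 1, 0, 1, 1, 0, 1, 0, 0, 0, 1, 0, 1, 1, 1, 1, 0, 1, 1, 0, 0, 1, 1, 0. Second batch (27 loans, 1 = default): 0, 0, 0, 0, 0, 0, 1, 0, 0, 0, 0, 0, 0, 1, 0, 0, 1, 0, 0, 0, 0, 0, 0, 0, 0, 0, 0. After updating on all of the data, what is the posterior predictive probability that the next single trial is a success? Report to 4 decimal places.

The Beta prior is conjugate to a Binomial/Bernoulli likelihood; the update adds successes to α and failures to β.
After batch 1: Beta(6.01+21, 9.21+15) = Beta(27.01, 24.21).
After batch 2: Beta(27.01+3, 24.21+24) = Beta(30.01, 48.21).
For a single future Bernoulli trial, P(success | data) = α/(α+β) = 0.3837.

0.3837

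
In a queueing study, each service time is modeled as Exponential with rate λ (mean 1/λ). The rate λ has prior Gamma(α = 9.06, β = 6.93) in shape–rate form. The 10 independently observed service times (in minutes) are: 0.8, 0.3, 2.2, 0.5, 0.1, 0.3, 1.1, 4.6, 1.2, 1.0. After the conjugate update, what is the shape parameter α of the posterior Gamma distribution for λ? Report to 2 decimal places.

With a Gamma(shape α, rate β) prior on the exponential rate λ, the posterior after n observations with total T = Σxᵢ is Gamma(α+n, β+T).
Sum of observations T = 12.1 minutes; n = 10.
Posterior: Gamma(9.06+10, 6.93+12.1) = Gamma(19.06, 19.03).
Posterior α = 19.06.

19.06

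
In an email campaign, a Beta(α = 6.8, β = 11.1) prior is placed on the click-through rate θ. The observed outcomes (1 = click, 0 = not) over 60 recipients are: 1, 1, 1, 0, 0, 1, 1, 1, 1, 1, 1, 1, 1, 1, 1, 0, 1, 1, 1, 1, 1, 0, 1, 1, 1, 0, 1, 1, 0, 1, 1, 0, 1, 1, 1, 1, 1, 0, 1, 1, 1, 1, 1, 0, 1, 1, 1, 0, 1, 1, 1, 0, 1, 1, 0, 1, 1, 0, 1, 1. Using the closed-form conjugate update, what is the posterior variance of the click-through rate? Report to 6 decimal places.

0.002708

The Beta prior is conjugate to a Binomial/Bernoulli likelihood; the update adds successes to α and failures to β.
Posterior: Beta(α+k, β+n−k) = Beta(6.8+47, 11.1+13) = Beta(53.8, 24.1).
Var = αβ/((α+β)²(α+β+1)) = 53.8·24.1/(77.9²·78.9) = 0.002708.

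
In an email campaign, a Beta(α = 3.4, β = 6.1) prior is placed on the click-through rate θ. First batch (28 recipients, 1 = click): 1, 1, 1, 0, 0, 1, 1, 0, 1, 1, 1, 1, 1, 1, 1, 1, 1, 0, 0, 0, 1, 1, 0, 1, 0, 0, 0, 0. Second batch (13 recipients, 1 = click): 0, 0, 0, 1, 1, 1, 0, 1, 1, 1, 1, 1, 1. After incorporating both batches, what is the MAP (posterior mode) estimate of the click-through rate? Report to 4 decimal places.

The Beta prior is conjugate to a Binomial/Bernoulli likelihood; the update adds successes to α and failures to β.
After batch 1: Beta(3.4+17, 6.1+11) = Beta(20.4, 17.1).
After batch 2: Beta(20.4+9, 17.1+4) = Beta(29.4, 21.1).
Mode of Beta(a,b) for a,b>1 is (a−1)/(a+b−2) = 28.4/48.5 = 0.5856.

0.5856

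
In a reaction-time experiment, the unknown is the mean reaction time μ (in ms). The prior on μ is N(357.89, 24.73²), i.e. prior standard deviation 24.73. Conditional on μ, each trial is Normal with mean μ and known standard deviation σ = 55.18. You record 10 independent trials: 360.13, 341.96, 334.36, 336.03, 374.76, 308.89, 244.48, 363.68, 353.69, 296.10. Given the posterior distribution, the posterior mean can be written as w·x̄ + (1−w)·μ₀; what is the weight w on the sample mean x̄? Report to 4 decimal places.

0.6676

For Normal data with known variance σ², a Normal(μ₀, σ₀²) prior on μ is conjugate. Posterior precision = 1/σ₀² + n/σ²; posterior mean is the precision-weighted average of μ₀ and x̄.
σ₀² = 24.73² = 611.5729, σ² = 55.18² = 3044.8324. Prior precision 1/σ₀² = 1/611.5729; data precision n/σ² = 10/3044.8324.
w = (n/σ²)/(1/σ₀² + n/σ²) = n·σ₀²/(σ² + n·σ₀²) = 10·611.5729/(3044.8324 + 10·611.5729) = 6115.729/9160.5614 = 0.6676.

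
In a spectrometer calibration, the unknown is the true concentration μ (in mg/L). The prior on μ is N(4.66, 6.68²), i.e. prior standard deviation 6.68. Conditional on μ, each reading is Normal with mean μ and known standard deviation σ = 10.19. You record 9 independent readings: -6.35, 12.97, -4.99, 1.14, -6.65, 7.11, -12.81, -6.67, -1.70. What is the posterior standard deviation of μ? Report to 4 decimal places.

For Normal data with known variance σ², a Normal(μ₀, σ₀²) prior on μ is conjugate. Posterior precision = 1/σ₀² + n/σ²; posterior mean is the precision-weighted average of μ₀ and x̄.
σ₀² = 6.68² = 44.6224, σ² = 10.19² = 103.8361; σ² + n·σ₀² = 103.8361 + 9·44.6224 = 505.4377.
Posterior precision = 1/σ₀² + n/σ² = 1/44.6224 + 9/103.8361 = (σ² + n·σ₀²)/(σ₀²σ²) = 505.4377/(44.6224·103.8361); posterior variance σₙ² = σ₀²σ²/(σ² + n·σ₀²) = 44.6224·103.8361/505.4377 = 9.167136.
Posterior SD = √σₙ² = √(44.6224·103.8361/505.4377) = 3.0277.

3.0277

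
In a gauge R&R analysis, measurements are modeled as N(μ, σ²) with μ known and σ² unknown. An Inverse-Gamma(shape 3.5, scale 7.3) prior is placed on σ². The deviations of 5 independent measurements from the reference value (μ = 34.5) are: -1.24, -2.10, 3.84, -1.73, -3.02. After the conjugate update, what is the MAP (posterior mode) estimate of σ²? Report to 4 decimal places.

3.3862

With known mean μ and an Inverse-Gamma(α, β) prior on σ², the Normal likelihood is conjugate: posterior is Inv-Gamma(α + n/2, β + Σ(xᵢ−μ)²/2).
Σ(xᵢ−μ)² = (-1.24)² + (-2.10)² + (3.84)² + (-1.73)² + (-3.02)² = 32.8065.
Posterior: Inv-Gamma(3.5 + 5/2, 7.3 + 32.8065/2) = Inv-Gamma(6.00, 23.70325).
Mode = β/(α+1) = 23.70325/7.00 = 3.3862.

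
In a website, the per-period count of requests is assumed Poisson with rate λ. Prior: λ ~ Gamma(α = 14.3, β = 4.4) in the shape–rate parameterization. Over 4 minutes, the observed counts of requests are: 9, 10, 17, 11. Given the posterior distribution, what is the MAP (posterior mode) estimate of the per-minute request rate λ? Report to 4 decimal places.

7.1786

With a Gamma(shape α, rate β) prior, the Poisson likelihood is conjugate: the posterior is Gamma(α + ΣXᵢ, β + n).
Sum of counts S = 47 over n = 4 minutes.
Posterior: Gamma(α+S, β+n) = Gamma(14.3+47, 4.4+4) = Gamma(61.3, 8.4).
Mode of Gamma(α,β) for α≥1 is (α−1)/β = 60.3/8.4 = 7.1786.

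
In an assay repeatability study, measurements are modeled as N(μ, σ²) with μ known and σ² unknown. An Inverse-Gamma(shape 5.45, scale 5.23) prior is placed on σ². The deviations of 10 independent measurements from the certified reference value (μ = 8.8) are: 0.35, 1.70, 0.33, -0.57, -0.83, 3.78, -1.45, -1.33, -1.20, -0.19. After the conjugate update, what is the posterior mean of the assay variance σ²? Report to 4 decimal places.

1.8112

With known mean μ and an Inverse-Gamma(α, β) prior on σ², the Normal likelihood is conjugate: posterior is Inv-Gamma(α + n/2, β + Σ(xᵢ−μ)²/2).
Σ(xᵢ−μ)² = (0.35)² + (1.70)² + (0.33)² + (-0.57)² + (-0.83)² + (3.78)² + (-1.45)² + (-1.33)² + (-1.20)² + (-0.19)² = 23.7711.
Posterior: Inv-Gamma(5.45 + 10/2, 5.23 + 23.7711/2) = Inv-Gamma(10.45, 17.11555).
E[σ²|data] = β/(α−1) = 17.11555/9.45 = 1.8112.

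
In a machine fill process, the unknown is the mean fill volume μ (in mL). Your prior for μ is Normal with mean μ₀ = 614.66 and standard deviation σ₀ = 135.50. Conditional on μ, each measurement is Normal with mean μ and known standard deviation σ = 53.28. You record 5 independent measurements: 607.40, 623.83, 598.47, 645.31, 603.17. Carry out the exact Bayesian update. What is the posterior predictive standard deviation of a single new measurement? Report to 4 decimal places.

58.2192

For Normal data with known variance σ², a Normal(μ₀, σ₀²) prior on μ is conjugate. Posterior precision = 1/σ₀² + n/σ²; posterior mean is the precision-weighted average of μ₀ and x̄.
σ₀² = 135.50² = 18360.25, σ² = 53.28² = 2838.7584; σ² + n·σ₀² = 2838.7584 + 5·18360.25 = 94640.0084.
Posterior precision = 1/σ₀² + n/σ² = 1/18360.25 + 5/2838.7584 = (σ² + n·σ₀²)/(σ₀²σ²) = 94640.0084/(18360.25·2838.7584); posterior variance σₙ² = σ₀²σ²/(σ² + n·σ₀²) = 18360.25·2838.7584/94640.0084 = 550.721780.
Predictive variance for one new observation = σₙ² + σ² = 18360.25·2838.7584/94640.0084 + 2838.7584 = σ²·(σ₀² + 94640.0084)/94640.0084 = 2838.7584·113000.2584/94640.0084 = 3389.480180; SD = √(2838.7584·113000.2584/94640.0084) = 58.2192.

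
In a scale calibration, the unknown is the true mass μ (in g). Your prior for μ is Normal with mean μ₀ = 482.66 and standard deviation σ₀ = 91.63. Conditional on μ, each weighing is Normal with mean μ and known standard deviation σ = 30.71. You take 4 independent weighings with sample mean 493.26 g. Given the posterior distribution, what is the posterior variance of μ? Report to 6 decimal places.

229.335871

For Normal data with known variance σ², a Normal(μ₀, σ₀²) prior on μ is conjugate. Posterior precision = 1/σ₀² + n/σ²; posterior mean is the precision-weighted average of μ₀ and x̄.
σ₀² = 91.63² = 8396.0569, σ² = 30.71² = 943.1041; σ² + n·σ₀² = 943.1041 + 4·8396.0569 = 34527.3317.
Posterior precision = 1/σ₀² + n/σ² = 1/8396.0569 + 4/943.1041 = (σ² + n·σ₀²)/(σ₀²σ²) = 34527.3317/(8396.0569·943.1041); posterior variance σₙ² = σ₀²σ²/(σ² + n·σ₀²) = 8396.0569·943.1041/34527.3317 = 229.335871.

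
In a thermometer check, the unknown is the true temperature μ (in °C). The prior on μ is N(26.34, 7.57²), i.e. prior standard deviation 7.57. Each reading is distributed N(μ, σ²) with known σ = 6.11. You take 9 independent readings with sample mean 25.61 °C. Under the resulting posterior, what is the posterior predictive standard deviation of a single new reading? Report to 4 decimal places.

6.4187

For Normal data with known variance σ², a Normal(μ₀, σ₀²) prior on μ is conjugate. Posterior precision = 1/σ₀² + n/σ²; posterior mean is the precision-weighted average of μ₀ and x̄.
σ₀² = 7.57² = 57.3049, σ² = 6.11² = 37.3321; σ² + n·σ₀² = 37.3321 + 9·57.3049 = 553.0762.
Posterior precision = 1/σ₀² + n/σ² = 1/57.3049 + 9/37.3321 = (σ² + n·σ₀²)/(σ₀²σ²) = 553.0762/(57.3049·37.3321); posterior variance σₙ² = σ₀²σ²/(σ² + n·σ₀²) = 57.3049·37.3321/553.0762 = 3.868024.
Predictive variance for one new observation = σₙ² + σ² = 57.3049·37.3321/553.0762 + 37.3321 = σ²·(σ₀² + 553.0762)/553.0762 = 37.3321·610.3811/553.0762 = 41.200124; SD = √(37.3321·610.3811/553.0762) = 6.4187.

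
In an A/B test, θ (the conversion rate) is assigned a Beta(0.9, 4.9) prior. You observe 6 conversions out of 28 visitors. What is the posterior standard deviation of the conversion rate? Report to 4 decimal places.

The Beta prior is conjugate to a Binomial/Bernoulli likelihood; the update adds successes to α and failures to β.
Posterior: Beta(α+k, β+n−k) = Beta(0.9+6, 4.9+22) = Beta(6.9, 26.9).
Var = αβ/((α+β)²(α+β+1)) = 6.9·26.9/(33.8²·34.8) = 0.00466862; SD = √0.00466862 = 0.0683.

0.0683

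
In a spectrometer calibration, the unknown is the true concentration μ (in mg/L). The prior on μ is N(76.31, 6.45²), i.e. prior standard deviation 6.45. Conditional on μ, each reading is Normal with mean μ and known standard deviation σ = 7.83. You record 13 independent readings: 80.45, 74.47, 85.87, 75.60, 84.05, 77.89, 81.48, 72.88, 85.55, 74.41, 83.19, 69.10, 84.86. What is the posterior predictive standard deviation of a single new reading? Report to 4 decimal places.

8.0960

For Normal data with known variance σ², a Normal(μ₀, σ₀²) prior on μ is conjugate. Posterior precision = 1/σ₀² + n/σ²; posterior mean is the precision-weighted average of μ₀ and x̄.
σ₀² = 6.45² = 41.6025, σ² = 7.83² = 61.3089; σ² + n·σ₀² = 61.3089 + 13·41.6025 = 602.1414.
Posterior precision = 1/σ₀² + n/σ² = 1/41.6025 + 13/61.3089 = (σ² + n·σ₀²)/(σ₀²σ²) = 602.1414/(41.6025·61.3089); posterior variance σₙ² = σ₀²σ²/(σ² + n·σ₀²) = 41.6025·61.3089/602.1414 = 4.235888.
Predictive variance for one new observation = σₙ² + σ² = 41.6025·61.3089/602.1414 + 61.3089 = σ²·(σ₀² + 602.1414)/602.1414 = 61.3089·643.7439/602.1414 = 65.544788; SD = √(61.3089·643.7439/602.1414) = 8.0960.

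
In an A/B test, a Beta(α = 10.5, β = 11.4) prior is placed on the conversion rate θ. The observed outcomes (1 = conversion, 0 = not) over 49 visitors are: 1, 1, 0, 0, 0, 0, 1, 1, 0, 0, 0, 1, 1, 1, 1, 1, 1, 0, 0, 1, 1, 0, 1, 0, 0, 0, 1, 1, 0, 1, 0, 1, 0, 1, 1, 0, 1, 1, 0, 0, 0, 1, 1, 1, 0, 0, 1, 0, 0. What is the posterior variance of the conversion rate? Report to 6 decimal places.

0.003477

The Beta prior is conjugate to a Binomial/Bernoulli likelihood; the update adds successes to α and failures to β.
Posterior: Beta(α+k, β+n−k) = Beta(10.5+25, 11.4+24) = Beta(35.5, 35.4).
Var = αβ/((α+β)²(α+β+1)) = 35.5·35.4/(70.9²·71.9) = 0.003477.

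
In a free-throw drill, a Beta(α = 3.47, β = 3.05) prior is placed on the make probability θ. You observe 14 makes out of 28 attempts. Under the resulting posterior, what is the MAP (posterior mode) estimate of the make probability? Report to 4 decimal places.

0.5065

The Beta prior is conjugate to a Binomial/Bernoulli likelihood; the update adds successes to α and failures to β.
Posterior: Beta(α+k, β+n−k) = Beta(3.47+14, 3.05+14) = Beta(17.47, 17.05).
Mode of Beta(a,b) for a,b>1 is (a−1)/(a+b−2) = 16.47/32.52 = 0.5065.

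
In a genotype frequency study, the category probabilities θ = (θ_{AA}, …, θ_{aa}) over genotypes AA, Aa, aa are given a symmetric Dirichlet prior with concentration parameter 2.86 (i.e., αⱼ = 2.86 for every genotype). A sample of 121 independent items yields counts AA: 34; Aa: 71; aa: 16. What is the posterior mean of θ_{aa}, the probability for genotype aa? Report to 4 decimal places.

The Dirichlet prior is conjugate to the Multinomial likelihood: each posterior αⱼ = prior αⱼ + observed count nⱼ.
Posterior concentration: (36.86, 73.86, 18.86), total = 129.58.
E[θ_{aa}|data] = α_{aa}/Σα = 18.86/129.58 = 0.1455.

0.1455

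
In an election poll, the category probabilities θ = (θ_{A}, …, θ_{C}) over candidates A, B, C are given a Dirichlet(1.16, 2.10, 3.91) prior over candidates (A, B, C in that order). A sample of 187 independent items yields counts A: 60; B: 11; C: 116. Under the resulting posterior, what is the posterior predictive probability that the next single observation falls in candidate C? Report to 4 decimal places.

0.6176

The Dirichlet prior is conjugate to the Multinomial likelihood: each posterior αⱼ = prior αⱼ + observed count nⱼ.
Posterior concentration: (61.16, 13.10, 119.91), total = 194.17.
P(next = C | data) = α_{C}/Σα = 0.6176.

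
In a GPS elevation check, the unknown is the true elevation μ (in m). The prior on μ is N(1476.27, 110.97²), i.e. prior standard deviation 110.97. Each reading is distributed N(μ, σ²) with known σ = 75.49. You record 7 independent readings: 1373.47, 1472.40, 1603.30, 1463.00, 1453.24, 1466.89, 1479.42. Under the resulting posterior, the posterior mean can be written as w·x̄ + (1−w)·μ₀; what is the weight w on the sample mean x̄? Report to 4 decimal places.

0.9380

For Normal data with known variance σ², a Normal(μ₀, σ₀²) prior on μ is conjugate. Posterior precision = 1/σ₀² + n/σ²; posterior mean is the precision-weighted average of μ₀ and x̄.
σ₀² = 110.97² = 12314.3409, σ² = 75.49² = 5698.7401. Prior precision 1/σ₀² = 1/12314.3409; data precision n/σ² = 7/5698.7401.
w = (n/σ²)/(1/σ₀² + n/σ²) = n·σ₀²/(σ² + n·σ₀²) = 7·12314.3409/(5698.7401 + 7·12314.3409) = 86200.3863/91899.1264 = 0.9380.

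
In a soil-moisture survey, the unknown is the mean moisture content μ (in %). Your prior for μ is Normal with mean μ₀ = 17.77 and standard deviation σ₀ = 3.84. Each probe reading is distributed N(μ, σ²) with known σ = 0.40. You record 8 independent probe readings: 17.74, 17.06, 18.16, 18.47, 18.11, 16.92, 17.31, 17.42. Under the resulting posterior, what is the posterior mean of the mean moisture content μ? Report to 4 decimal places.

For Normal data with known variance σ², a Normal(μ₀, σ₀²) prior on μ is conjugate. Posterior precision = 1/σ₀² + n/σ²; posterior mean is the precision-weighted average of μ₀ and x̄.
Σxᵢ = 17.74 + 17.06 + 18.16 + 18.47 + 18.11 + 16.92 + 17.31 + 17.42 = 141.19, so n·x̄ = 141.19.
σ₀² = 3.84² = 14.7456, σ² = 0.40² = 0.16; σ² + n·σ₀² = 0.16 + 8·14.7456 = 118.1248.
Posterior mean = (μ₀/σ₀² + n·x̄/σ²)/(1/σ₀² + n/σ²) = (σ²·μ₀ + σ₀²·n·x̄)/(σ² + n·σ₀²) = (0.16·17.77 + 14.7456·141.19)/118.1248 = 2084.774464/118.1248 = 17.6489.

17.6489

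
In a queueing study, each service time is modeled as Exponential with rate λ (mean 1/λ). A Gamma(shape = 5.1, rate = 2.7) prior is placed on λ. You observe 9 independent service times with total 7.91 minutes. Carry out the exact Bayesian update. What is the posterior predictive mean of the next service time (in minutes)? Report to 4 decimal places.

With a Gamma(shape α, rate β) prior on the exponential rate λ, the posterior after n observations with total T = Σxᵢ is Gamma(α+n, β+T).
Posterior: Gamma(5.1+9, 2.7+7.91) = Gamma(14.1, 10.61).
The predictive distribution for the next observation is Lomax; its mean is β/(α−1) = 10.61/13.1 = 0.8099.

0.8099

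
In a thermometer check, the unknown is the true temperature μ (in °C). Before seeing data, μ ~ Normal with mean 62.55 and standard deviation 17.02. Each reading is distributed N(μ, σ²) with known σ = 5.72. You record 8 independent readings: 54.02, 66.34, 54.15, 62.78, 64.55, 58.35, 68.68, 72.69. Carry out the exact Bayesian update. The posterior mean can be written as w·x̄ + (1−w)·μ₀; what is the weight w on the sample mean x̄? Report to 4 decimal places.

0.9861

For Normal data with known variance σ², a Normal(μ₀, σ₀²) prior on μ is conjugate. Posterior precision = 1/σ₀² + n/σ²; posterior mean is the precision-weighted average of μ₀ and x̄.
σ₀² = 17.02² = 289.6804, σ² = 5.72² = 32.7184. Prior precision 1/σ₀² = 1/289.6804; data precision n/σ² = 8/32.7184.
w = (n/σ²)/(1/σ₀² + n/σ²) = n·σ₀²/(σ² + n·σ₀²) = 8·289.6804/(32.7184 + 8·289.6804) = 2317.4432/2350.1616 = 0.9861.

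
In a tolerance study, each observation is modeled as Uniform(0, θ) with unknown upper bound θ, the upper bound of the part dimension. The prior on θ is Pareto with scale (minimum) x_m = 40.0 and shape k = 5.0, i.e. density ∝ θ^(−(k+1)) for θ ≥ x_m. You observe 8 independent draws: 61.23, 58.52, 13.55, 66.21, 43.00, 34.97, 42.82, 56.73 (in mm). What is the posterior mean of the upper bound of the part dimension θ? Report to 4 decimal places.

A Pareto(scale x_m, shape k) prior on the upper bound θ of Uniform(0, θ) is conjugate: posterior is Pareto(max(x_m, max xᵢ), k + n).
Sample maximum = 66.21; prior scale x_m = 40.0 → posterior scale = max = 66.21.
Posterior shape = 5.0 + 8 = 13.0.
E[θ|data] = k·x_m/(k−1) = 13.0·66.21/12.0 = 71.7275.

71.7275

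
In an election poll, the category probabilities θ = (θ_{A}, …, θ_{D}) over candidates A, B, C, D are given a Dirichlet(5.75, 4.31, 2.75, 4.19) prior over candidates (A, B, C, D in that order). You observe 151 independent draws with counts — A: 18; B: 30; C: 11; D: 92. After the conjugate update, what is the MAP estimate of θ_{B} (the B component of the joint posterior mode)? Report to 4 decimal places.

0.2031

The Dirichlet prior is conjugate to the Multinomial likelihood: each posterior αⱼ = prior αⱼ + observed count nⱼ.
Posterior concentration: (23.75, 34.31, 13.75, 96.19), total = 168.00.
Joint mode component: (α_{B}−1)/(Σα−K) = 33.31/164.00 = 0.2031.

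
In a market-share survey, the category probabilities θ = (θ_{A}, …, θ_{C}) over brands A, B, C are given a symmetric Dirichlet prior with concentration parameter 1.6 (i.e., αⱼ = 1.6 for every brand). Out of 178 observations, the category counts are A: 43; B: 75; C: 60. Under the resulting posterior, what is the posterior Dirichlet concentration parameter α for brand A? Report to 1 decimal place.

44.6

The Dirichlet prior is conjugate to the Multinomial likelihood: each posterior αⱼ = prior αⱼ + observed count nⱼ.
Posterior concentration: (44.6, 76.6, 61.6), total = 182.8.
α_{A} = 1.6 + 43 = 44.6.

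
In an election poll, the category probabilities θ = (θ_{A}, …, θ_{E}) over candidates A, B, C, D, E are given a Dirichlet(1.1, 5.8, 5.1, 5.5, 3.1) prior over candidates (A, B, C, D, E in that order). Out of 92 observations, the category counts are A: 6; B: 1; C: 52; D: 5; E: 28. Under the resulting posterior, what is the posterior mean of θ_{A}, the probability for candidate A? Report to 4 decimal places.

0.0631

The Dirichlet prior is conjugate to the Multinomial likelihood: each posterior αⱼ = prior αⱼ + observed count nⱼ.
Posterior concentration: (7.1, 6.8, 57.1, 10.5, 31.1), total = 112.6.
E[θ_{A}|data] = α_{A}/Σα = 7.1/112.6 = 0.0631.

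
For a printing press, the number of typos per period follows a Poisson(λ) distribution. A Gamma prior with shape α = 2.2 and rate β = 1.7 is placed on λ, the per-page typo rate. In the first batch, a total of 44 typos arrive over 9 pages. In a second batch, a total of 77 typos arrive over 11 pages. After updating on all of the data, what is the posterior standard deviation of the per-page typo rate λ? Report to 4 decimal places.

0.5115

With a Gamma(shape α, rate β) prior, the Poisson likelihood is conjugate: the posterior is Gamma(α + ΣXᵢ, β + n).
After batch 1: Gamma(α+S, β+n) = Gamma(2.2+44, 1.7+9) = Gamma(46.2, 10.7).
After batch 2: Gamma(α+S, β+n) = Gamma(46.2+77, 10.7+11) = Gamma(123.2, 21.7).
SD = √α/β = √123.2/21.7 = 0.5115.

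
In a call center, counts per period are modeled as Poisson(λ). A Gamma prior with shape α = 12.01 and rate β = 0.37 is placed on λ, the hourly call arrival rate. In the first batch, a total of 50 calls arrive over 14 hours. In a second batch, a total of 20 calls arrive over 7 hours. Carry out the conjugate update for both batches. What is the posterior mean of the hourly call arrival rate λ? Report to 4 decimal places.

3.8376

With a Gamma(shape α, rate β) prior, the Poisson likelihood is conjugate: the posterior is Gamma(α + ΣXᵢ, β + n).
After batch 1: Gamma(α+S, β+n) = Gamma(12.01+50, 0.37+14) = Gamma(62.01, 14.37).
After batch 2: Gamma(α+S, β+n) = Gamma(62.01+20, 14.37+7) = Gamma(82.01, 21.37).
Posterior mean = α/β = 82.01/21.37 = 3.8376.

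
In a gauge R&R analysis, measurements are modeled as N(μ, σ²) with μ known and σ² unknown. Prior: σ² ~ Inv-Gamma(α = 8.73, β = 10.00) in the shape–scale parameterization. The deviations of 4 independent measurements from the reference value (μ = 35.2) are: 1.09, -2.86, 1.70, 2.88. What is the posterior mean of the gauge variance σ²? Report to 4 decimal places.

2.0839

With known mean μ and an Inverse-Gamma(α, β) prior on σ², the Normal likelihood is conjugate: posterior is Inv-Gamma(α + n/2, β + Σ(xᵢ−μ)²/2).
Σ(xᵢ−μ)² = (1.09)² + (-2.86)² + (1.70)² + (2.88)² = 20.5521.
Posterior: Inv-Gamma(8.73 + 4/2, 10.00 + 20.5521/2) = Inv-Gamma(10.73, 20.27605).
E[σ²|data] = β/(α−1) = 20.27605/9.73 = 2.0839.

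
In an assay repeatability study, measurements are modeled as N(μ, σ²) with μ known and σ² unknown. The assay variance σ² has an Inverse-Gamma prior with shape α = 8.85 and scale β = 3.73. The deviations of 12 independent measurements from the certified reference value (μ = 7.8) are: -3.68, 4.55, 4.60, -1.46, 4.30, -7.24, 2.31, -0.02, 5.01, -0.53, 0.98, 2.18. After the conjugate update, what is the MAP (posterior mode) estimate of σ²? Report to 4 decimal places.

5.4364

With known mean μ and an Inverse-Gamma(α, β) prior on σ², the Normal likelihood is conjugate: posterior is Inv-Gamma(α + n/2, β + Σ(xᵢ−μ)²/2).
Σ(xᵢ−μ)² = (-3.68)² + (4.55)² + (4.60)² + (-1.46)² + (4.30)² + (-7.24)² + (2.31)² + (-0.02)² + (5.01)² + (-0.53)² + (0.98)² + (2.18)² = 164.8744.
Posterior: Inv-Gamma(8.85 + 12/2, 3.73 + 164.8744/2) = Inv-Gamma(14.85, 86.16720).
Mode = β/(α+1) = 86.16720/15.85 = 5.4364.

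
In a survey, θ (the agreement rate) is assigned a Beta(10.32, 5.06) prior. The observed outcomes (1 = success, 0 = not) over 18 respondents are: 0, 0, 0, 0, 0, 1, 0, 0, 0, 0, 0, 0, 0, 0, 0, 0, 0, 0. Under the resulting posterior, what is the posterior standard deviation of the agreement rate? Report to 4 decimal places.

The Beta prior is conjugate to a Binomial/Bernoulli likelihood; the update adds successes to α and failures to β.
Posterior: Beta(α+k, β+n−k) = Beta(10.32+1, 5.06+17) = Beta(11.32, 22.06).
Var = αβ/((α+β)²(α+β+1)) = 11.32·22.06/(33.38²·34.38) = 0.00651889; SD = √0.00651889 = 0.0807.

0.0807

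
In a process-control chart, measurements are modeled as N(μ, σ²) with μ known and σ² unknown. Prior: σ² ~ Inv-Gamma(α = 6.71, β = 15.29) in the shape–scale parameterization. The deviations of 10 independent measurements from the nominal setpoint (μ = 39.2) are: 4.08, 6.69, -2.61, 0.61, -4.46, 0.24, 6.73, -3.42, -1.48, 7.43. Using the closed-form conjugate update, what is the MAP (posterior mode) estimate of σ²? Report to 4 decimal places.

9.1857

With known mean μ and an Inverse-Gamma(α, β) prior on σ², the Normal likelihood is conjugate: posterior is Inv-Gamma(α + n/2, β + Σ(xᵢ−μ)²/2).
Σ(xᵢ−μ)² = (4.08)² + (6.69)² + (-2.61)² + (0.61)² + (-4.46)² + (0.24)² + (6.73)² + (-3.42)² + (-1.48)² + (7.43)² = 202.9205.
Posterior: Inv-Gamma(6.71 + 10/2, 15.29 + 202.9205/2) = Inv-Gamma(11.71, 116.75025).
Mode = β/(α+1) = 116.75025/12.71 = 9.1857.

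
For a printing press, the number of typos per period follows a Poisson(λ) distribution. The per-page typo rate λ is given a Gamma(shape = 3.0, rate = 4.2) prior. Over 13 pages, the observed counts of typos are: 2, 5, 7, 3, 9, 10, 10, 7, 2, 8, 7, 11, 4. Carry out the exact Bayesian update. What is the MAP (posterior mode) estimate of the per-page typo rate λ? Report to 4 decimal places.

With a Gamma(shape α, rate β) prior, the Poisson likelihood is conjugate: the posterior is Gamma(α + ΣXᵢ, β + n).
Sum of counts S = 85 over n = 13 pages.
Posterior: Gamma(α+S, β+n) = Gamma(3.0+85, 4.2+13) = Gamma(88.0, 17.2).
Mode of Gamma(α,β) for α≥1 is (α−1)/β = 87.0/17.2 = 5.0581.

5.0581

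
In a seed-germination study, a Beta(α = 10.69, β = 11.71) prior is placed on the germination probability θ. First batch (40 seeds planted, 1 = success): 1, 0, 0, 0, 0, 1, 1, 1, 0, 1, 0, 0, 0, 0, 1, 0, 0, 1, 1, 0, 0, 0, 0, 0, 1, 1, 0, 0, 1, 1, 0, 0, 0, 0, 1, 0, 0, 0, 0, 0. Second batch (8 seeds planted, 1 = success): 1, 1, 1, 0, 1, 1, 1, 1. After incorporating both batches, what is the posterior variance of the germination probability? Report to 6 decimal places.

0.003444

The Beta prior is conjugate to a Binomial/Bernoulli likelihood; the update adds successes to α and failures to β.
After batch 1: Beta(10.69+13, 11.71+27) = Beta(23.69, 38.71).
After batch 2: Beta(23.69+7, 38.71+1) = Beta(30.69, 39.71).
Var = αβ/((α+β)²(α+β+1)) = 30.69·39.71/(70.40²·71.40) = 0.003444.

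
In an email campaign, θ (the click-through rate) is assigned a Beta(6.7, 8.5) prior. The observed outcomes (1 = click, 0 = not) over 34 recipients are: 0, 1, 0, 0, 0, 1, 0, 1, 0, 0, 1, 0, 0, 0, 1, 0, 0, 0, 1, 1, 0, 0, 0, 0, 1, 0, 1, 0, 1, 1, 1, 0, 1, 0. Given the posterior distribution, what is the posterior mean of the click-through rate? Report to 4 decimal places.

0.4004

The Beta prior is conjugate to a Binomial/Bernoulli likelihood; the update adds successes to α and failures to β.
Posterior: Beta(α+k, β+n−k) = Beta(6.7+13, 8.5+21) = Beta(19.7, 29.5).
Posterior mean = α/(α+β) = 19.7/49.2 = 0.4004.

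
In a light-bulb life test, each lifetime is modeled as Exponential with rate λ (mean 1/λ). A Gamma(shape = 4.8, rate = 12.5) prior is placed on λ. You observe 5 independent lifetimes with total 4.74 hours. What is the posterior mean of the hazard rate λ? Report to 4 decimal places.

0.5684

With a Gamma(shape α, rate β) prior on the exponential rate λ, the posterior after n observations with total T = Σxᵢ is Gamma(α+n, β+T).
Posterior: Gamma(4.8+5, 12.5+4.74) = Gamma(9.8, 17.24).
Posterior mean of λ = α/β = 9.8/17.24 = 0.5684.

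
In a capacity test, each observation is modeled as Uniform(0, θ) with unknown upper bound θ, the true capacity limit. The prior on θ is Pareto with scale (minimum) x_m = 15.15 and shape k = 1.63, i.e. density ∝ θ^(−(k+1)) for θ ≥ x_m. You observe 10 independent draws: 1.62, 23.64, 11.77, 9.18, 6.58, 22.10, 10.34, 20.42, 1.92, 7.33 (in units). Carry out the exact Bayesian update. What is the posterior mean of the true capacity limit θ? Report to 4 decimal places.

25.8639

A Pareto(scale x_m, shape k) prior on the upper bound θ of Uniform(0, θ) is conjugate: posterior is Pareto(max(x_m, max xᵢ), k + n).
Sample maximum = 23.64; prior scale x_m = 15.15 → posterior scale = max = 23.64.
Posterior shape = 1.63 + 10 = 11.63.
E[θ|data] = k·x_m/(k−1) = 11.63·23.64/10.63 = 25.8639.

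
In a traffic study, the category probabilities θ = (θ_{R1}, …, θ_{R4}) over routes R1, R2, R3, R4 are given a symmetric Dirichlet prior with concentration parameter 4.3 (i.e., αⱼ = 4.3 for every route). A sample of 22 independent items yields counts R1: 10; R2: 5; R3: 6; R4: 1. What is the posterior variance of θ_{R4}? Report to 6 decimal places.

0.002909

The Dirichlet prior is conjugate to the Multinomial likelihood: each posterior αⱼ = prior αⱼ + observed count nⱼ.
Posterior concentration: (14.3, 9.3, 10.3, 5.3), total = 39.2.
Var[θ_j] = α_j(Σα−α_j)/((Σα)²(Σα+1)) = 5.3·33.9/(39.2²·40.2) = 0.002909.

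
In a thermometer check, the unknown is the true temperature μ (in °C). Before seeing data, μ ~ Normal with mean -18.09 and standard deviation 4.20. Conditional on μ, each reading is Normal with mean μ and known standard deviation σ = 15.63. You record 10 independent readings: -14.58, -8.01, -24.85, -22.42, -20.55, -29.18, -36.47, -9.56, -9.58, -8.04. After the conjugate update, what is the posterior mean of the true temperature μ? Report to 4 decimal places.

-18.1881

For Normal data with known variance σ², a Normal(μ₀, σ₀²) prior on μ is conjugate. Posterior precision = 1/σ₀² + n/σ²; posterior mean is the precision-weighted average of μ₀ and x̄.
Σxᵢ = (-14.58) + (-8.01) + (-24.85) + (-22.42) + (-20.55) + (-29.18) + (-36.47) + (-9.56) + (-9.58) + (-8.04) = -183.24, so n·x̄ = -183.24.
σ₀² = 4.20² = 17.64, σ² = 15.63² = 244.2969; σ² + n·σ₀² = 244.2969 + 10·17.64 = 420.6969.
Posterior mean = (μ₀/σ₀² + n·x̄/σ²)/(1/σ₀² + n/σ²) = (σ²·μ₀ + σ₀²·n·x̄)/(σ² + n·σ₀²) = (244.2969·(-18.09) + 17.64·(-183.24))/420.6969 = -7651.684521/420.6969 = -18.1881.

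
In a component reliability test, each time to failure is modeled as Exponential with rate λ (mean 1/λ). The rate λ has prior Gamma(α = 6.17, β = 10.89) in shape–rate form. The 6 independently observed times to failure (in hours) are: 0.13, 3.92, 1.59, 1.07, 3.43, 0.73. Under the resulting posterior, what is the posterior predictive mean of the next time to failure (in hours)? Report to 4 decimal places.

With a Gamma(shape α, rate β) prior on the exponential rate λ, the posterior after n observations with total T = Σxᵢ is Gamma(α+n, β+T).
Sum of observations T = 10.87 hours; n = 6.
Posterior: Gamma(6.17+6, 10.89+10.87) = Gamma(12.17, 21.76).
The predictive distribution for the next observation is Lomax; its mean is β/(α−1) = 21.76/11.17 = 1.9481.

1.9481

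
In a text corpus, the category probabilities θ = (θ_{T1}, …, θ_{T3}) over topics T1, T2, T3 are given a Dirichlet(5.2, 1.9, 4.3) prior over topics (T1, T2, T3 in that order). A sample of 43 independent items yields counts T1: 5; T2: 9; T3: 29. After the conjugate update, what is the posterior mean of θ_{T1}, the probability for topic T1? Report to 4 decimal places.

The Dirichlet prior is conjugate to the Multinomial likelihood: each posterior αⱼ = prior αⱼ + observed count nⱼ.
Posterior concentration: (10.2, 10.9, 33.3), total = 54.4.
E[θ_{T1}|data] = α_{T1}/Σα = 10.2/54.4 = 0.1875.

0.1875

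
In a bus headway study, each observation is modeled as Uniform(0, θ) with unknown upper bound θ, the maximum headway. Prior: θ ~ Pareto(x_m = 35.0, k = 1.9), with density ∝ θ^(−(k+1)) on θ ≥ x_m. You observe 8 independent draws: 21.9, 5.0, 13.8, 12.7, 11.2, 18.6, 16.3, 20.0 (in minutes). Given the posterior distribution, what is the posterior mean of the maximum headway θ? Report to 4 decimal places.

38.9326

A Pareto(scale x_m, shape k) prior on the upper bound θ of Uniform(0, θ) is conjugate: posterior is Pareto(max(x_m, max xᵢ), k + n).
Sample maximum = 21.9; prior scale x_m = 35.0 → posterior scale = max = 35.0.
Posterior shape = 1.9 + 8 = 9.9.
E[θ|data] = k·x_m/(k−1) = 9.9·35.0/8.9 = 38.9326.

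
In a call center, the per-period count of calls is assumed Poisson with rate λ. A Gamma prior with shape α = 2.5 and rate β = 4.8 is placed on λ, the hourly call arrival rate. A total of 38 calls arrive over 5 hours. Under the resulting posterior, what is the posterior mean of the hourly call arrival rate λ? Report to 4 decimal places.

4.1327

With a Gamma(shape α, rate β) prior, the Poisson likelihood is conjugate: the posterior is Gamma(α + ΣXᵢ, β + n).
Posterior: Gamma(α+S, β+n) = Gamma(2.5+38, 4.8+5) = Gamma(40.5, 9.8).
Posterior mean = α/β = 40.5/9.8 = 4.1327.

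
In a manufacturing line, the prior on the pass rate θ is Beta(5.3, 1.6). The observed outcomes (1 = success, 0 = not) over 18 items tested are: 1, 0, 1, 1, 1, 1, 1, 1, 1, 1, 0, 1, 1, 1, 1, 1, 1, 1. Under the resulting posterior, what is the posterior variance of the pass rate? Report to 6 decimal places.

The Beta prior is conjugate to a Binomial/Bernoulli likelihood; the update adds successes to α and failures to β.
Posterior: Beta(α+k, β+n−k) = Beta(5.3+16, 1.6+2) = Beta(21.3, 3.6).
Var = αβ/((α+β)²(α+β+1)) = 21.3·3.6/(24.9²·25.9) = 0.004775.

0.004775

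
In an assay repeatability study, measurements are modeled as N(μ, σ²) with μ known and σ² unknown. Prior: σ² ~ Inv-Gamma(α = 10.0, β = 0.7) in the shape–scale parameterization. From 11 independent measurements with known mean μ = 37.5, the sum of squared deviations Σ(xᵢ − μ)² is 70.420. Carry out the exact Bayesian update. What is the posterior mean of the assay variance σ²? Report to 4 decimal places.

With known mean μ and an Inverse-Gamma(α, β) prior on σ², the Normal likelihood is conjugate: posterior is Inv-Gamma(α + n/2, β + Σ(xᵢ−μ)²/2).
Posterior: Inv-Gamma(10.0 + 11/2, 0.7 + 70.420/2) = Inv-Gamma(15.50, 35.9100).
E[σ²|data] = β/(α−1) = 35.9100/14.50 = 2.4766.

2.4766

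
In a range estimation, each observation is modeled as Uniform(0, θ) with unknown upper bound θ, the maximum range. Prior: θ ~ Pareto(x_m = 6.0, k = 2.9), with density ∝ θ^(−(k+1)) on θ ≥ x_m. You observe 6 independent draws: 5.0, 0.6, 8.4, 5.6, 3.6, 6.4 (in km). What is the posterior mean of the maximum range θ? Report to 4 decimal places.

9.4633

A Pareto(scale x_m, shape k) prior on the upper bound θ of Uniform(0, θ) is conjugate: posterior is Pareto(max(x_m, max xᵢ), k + n).
Sample maximum = 8.4; prior scale x_m = 6.0 → posterior scale = max = 8.4.
Posterior shape = 2.9 + 6 = 8.9.
E[θ|data] = k·x_m/(k−1) = 8.9·8.4/7.9 = 9.4633.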